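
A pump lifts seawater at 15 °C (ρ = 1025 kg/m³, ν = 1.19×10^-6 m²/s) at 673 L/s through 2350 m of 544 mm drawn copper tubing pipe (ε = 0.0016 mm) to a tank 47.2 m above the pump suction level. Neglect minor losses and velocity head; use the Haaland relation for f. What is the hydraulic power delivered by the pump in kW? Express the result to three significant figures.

V = 4Q/(πD²) = 2.896 m/s; Re = 1.32×10^6; ε/D = 2.94×10^-6; f = 0.01112
h_f = f(L/D)V²/2g = 20.52 m
Total head H = z + h_f = 47.2 + 20.52 = 67.72 m
P_hyd = ρgQH = 1025·9.81·0.673·67.72 = 458.3 kW

P_hyd ≈ 458 kW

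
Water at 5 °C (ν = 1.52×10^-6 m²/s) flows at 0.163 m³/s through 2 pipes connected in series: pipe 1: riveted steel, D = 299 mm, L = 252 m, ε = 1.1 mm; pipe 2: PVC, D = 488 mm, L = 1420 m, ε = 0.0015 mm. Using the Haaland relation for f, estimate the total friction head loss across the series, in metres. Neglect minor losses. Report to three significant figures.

Pipe 1: V = 2.321 m/s, Re = 4.57×10^5, ε/D = 0.00368, f = 0.02802, h_1 = f(L/D)V²/2g = 6.487 m
Pipe 2: V = 0.8715 m/s, Re = 2.80×10^5, ε/D = 3.07×10^-6, f = 0.01456, h_2 = f(L/D)V²/2g = 1.639 m
Series → Q common, losses add: H = Σh = 8.126 m

H ≈ 8.13 m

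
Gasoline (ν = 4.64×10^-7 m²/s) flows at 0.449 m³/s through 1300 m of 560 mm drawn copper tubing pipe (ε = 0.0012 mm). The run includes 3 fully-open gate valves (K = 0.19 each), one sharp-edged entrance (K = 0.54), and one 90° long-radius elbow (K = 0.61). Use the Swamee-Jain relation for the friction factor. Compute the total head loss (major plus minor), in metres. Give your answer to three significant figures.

V = 4Q/(πD²) = 1.823 m/s; V²/2g = 0.1694 m
Re = 2.20×10^6, ε/D = 2.14×10^-6 → f = 0.01030 (Swamee-Jain)
Major: h_f = f(L/D)·V²/2g = 0.01030·2321·0.1694 = 4.049 m
Minor: ΣK = 1.72; h_m = ΣK·V²/2g = 0.2913 m
Total H_L = 4.049 + 0.2913 = 4.340 m

H_L ≈ 4.34 m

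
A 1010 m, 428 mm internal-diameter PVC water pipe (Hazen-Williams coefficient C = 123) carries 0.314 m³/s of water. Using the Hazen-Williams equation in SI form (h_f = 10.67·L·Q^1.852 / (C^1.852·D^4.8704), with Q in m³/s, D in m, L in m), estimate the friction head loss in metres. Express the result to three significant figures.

h_f ≈ 10.6 m

h_f = 10.67·1010·0.314^1.852 / (123^1.852·0.428^4.8704) = 10.60 m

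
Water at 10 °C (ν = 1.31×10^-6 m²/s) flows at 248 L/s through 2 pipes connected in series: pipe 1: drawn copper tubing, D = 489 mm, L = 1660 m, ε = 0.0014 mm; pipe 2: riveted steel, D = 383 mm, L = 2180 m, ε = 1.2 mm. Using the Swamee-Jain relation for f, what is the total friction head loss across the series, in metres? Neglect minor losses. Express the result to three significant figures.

Pipe 1: V = 1.321 m/s, Re = 4.93×10^5, ε/D = 2.86×10^-6, f = 0.01317, h_1 = f(L/D)V²/2g = 3.974 m
Pipe 2: V = 2.153 m/s, Re = 6.29×10^5, ε/D = 0.00313, f = 0.02679, h_2 = f(L/D)V²/2g = 36.01 m
Series → Q common, losses add: H = Σh = 39.99 m

H ≈ 40.0 m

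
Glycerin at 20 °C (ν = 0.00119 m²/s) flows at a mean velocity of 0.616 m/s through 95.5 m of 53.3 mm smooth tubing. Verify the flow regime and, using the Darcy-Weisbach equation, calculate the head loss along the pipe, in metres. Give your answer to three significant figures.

h_f ≈ 80.4 m

Re = VD/ν = 0.616·0.05330/0.00119 = 27.6 → laminar (Re < 2300)
f = 64/Re = 2.320
h_f = f(L/D)V²/(2g) = 2.320·(95.5/0.05330)·0.616²/(2·9.81) = 80.38 m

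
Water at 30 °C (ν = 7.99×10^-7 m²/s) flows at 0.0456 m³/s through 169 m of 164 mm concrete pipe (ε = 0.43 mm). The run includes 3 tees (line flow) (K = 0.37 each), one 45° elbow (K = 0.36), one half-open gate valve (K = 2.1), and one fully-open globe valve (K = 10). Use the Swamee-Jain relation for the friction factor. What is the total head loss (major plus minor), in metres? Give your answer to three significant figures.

V = 4Q/(πD²) = 2.159 m/s; V²/2g = 0.2375 m
Re = 4.43×10^5, ε/D = 0.00262 → f = 0.02566 (Swamee-Jain)
Major: h_f = f(L/D)·V²/2g = 0.02566·1030·0.2375 = 6.280 m
Minor: ΣK = 13.6; h_m = ΣK·V²/2g = 3.223 m
Total H_L = 6.280 + 3.223 = 9.503 m

H_L ≈ 9.50 m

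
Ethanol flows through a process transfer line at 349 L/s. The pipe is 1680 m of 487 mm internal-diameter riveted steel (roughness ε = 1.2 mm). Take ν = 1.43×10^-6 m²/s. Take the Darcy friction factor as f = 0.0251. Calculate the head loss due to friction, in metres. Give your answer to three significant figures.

h_f ≈ 15.5 m

V = 4Q/(πD²) = 4·0.349/(π·0.487²) = 1.874 m/s
h_f = f(L/D)V²/(2g) = 0.02510·(1680/0.487)·1.874²/(2·9.81) = 15.49 m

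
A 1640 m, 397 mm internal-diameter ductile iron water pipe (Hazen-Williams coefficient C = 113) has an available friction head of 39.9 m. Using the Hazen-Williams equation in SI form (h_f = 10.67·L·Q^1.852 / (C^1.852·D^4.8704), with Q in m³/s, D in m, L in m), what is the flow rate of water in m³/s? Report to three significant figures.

Q ≈ 0.373 m³/s

Rearranging: Q = [h_f·C^1.852·D^4.8704 / (10.67·L)]^(1/1.852)
Q = [39.9·113^1.852·0.397^4.8704 / (10.67·1640)]^0.540 = 0.3727 m³/s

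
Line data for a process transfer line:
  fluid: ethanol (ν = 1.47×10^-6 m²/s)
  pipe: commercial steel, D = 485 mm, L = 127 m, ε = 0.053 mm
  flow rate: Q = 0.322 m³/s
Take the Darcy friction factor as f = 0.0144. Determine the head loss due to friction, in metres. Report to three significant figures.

h_f ≈ 0.584 m

V = 4Q/(πD²) = 4·0.322/(π·0.485²) = 1.743 m/s
h_f = f(L/D)V²/(2g) = 0.01440·(127/0.485)·1.743²/(2·9.81) = 0.5838 m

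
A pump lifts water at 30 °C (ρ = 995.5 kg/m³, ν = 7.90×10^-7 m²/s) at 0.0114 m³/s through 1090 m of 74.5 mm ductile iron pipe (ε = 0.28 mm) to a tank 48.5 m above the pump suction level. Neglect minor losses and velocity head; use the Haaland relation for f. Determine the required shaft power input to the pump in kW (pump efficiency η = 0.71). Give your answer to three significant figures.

V = 4Q/(πD²) = 2.615 m/s; Re = 2.47×10^5; ε/D = 0.00376; f = 0.02838
h_f = f(L/D)V²/2g = 144.8 m
Total head H = z + h_f = 48.5 + 144.8 = 193.3 m
P_hyd = ρgQH = 995.5·9.81·0.0114·193.3 = 21.51 kW
P_shaft = P_hyd/η = 21.51/0.71 = 30.30 kW

P_shaft ≈ 30.3 kW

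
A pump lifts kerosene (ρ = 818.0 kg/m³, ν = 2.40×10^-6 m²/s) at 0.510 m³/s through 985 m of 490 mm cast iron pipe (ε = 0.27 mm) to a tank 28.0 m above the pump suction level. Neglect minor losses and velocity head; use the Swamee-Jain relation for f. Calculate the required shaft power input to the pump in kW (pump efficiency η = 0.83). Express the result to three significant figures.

V = 4Q/(πD²) = 2.705 m/s; Re = 5.52×10^5; ε/D = 5.51×10^-4; f = 0.01801
h_f = f(L/D)V²/2g = 13.49 m
Total head H = z + h_f = 28.0 + 13.49 = 41.49 m
P_hyd = ρgQH = 818.0·9.81·0.510·41.49 = 169.8 kW
P_shaft = P_hyd/η = 169.8/0.83 = 204.6 kW

P_shaft ≈ 205 kW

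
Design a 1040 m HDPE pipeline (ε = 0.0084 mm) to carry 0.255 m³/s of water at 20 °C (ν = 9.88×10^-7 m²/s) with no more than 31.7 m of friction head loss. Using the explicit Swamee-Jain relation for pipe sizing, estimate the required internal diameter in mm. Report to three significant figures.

Swamee-Jain (Type III): D = 0.66·[ε^1.25·(LQ²/(gh_f))^4.75 + ν·Q^9.4·(L/(gh_f))^5.2]^0.04
LQ²/(gh_f) = 0.2175; L/(gh_f) = 3.344
Term 1 = ε^1.25·(…)^4.75 = 3.22×10^-10; Term 2 = ν·Q^9.4·(…)^5.2 = 1.39×10^-9
D = 0.66·(3.22×10^-10 + 1.39×10^-9)^0.04 = 0.2944 m = 294 mm
Check: V = 3.75 m/s, Re = 1.12×10^6, f = 0.01209, h_f = 30.6 m ≈ 31.7 m ✓

D ≈ 294 mm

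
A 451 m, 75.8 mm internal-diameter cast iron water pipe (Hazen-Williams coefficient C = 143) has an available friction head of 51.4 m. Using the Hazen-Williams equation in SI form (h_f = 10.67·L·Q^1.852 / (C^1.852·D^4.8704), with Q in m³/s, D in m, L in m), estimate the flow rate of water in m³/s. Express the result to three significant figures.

Rearranging: Q = [h_f·C^1.852·D^4.8704 / (10.67·L)]^(1/1.852)
Q = [51.4·143^1.852·0.0758^4.8704 / (10.67·451)]^0.540 = 0.01395 m³/s

Q ≈ 0.0140 m³/s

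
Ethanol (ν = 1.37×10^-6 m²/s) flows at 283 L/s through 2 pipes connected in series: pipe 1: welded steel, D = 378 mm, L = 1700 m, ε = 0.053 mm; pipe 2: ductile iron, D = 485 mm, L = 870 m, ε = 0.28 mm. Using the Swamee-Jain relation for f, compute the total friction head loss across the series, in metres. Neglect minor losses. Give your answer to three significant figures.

Pipe 1: V = 2.522 m/s, Re = 6.96×10^5, ε/D = 1.40×10^-4, f = 0.01446, h_1 = f(L/D)V²/2g = 21.08 m
Pipe 2: V = 1.532 m/s, Re = 5.42×10^5, ε/D = 5.77×10^-4, f = 0.01818, h_2 = f(L/D)V²/2g = 3.900 m
Series → Q common, losses add: H = Σh = 24.98 m

H ≈ 25.0 m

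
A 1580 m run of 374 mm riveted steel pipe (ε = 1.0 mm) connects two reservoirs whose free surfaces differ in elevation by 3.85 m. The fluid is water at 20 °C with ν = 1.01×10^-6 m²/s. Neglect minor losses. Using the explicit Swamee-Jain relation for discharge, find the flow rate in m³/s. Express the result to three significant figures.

Q ≈ 0.0914 m³/s

Swamee-Jain (Type II): Q = -0.965·√(gD⁵h_f/L)·ln[ε/(3.7D) + √(3.17ν²L/(gD³h_f))]
√(gD⁵h_f/L) = √(9.81·0.374⁵·3.85/1580) = 0.01323
ε/(3.7D) = 7.23×10^-4; √(3.17ν²L/(gD³h_f)) = 5.09×10^-5
Q = -0.965·0.01323·ln(7.735×10^-4) = 0.09144 m³/s
Check: V = 0.832 m/s, Re = 3.08×10^5, f = 0.02596, h_f = 3.87 m ≈ 3.85 m ✓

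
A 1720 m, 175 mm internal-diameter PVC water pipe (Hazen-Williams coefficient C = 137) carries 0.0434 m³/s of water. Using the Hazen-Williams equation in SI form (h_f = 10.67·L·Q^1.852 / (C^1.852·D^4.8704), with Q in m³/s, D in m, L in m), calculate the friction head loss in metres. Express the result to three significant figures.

h_f ≈ 29.5 m

h_f = 10.67·1720·0.0434^1.852 / (137^1.852·0.175^4.8704) = 29.50 m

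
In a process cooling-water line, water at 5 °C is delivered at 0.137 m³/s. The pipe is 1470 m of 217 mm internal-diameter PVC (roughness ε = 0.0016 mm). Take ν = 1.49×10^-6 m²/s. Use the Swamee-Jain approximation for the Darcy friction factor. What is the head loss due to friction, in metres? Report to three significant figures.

h_f ≈ 61.8 m

V = 4Q/(πD²) = 4·0.137/(π·0.217²) = 3.704 m/s
Re = VD/ν = 3.704·0.217/1.49×10^-6 = 5.39×10^5 → turbulent
ε/D = 0.0016/217 = 7.37×10^-6
Swamee-Jain: f = 0.01304
h_f = f(L/D)V²/(2g) = 0.01304·(1470/0.217)·3.704²/(2·9.81) = 61.78 m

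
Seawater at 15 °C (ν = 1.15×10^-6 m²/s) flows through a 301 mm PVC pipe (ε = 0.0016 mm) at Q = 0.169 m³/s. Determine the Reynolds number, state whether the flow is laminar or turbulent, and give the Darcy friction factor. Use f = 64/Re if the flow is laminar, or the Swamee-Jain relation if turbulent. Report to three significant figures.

V = 4Q/(πD²) = 2.375 m/s
Re = VD/ν = 2.375·0.301/1.15×10^-6 = 6.22×10^5
Re > 4000 → turbulent; ε/D = 5.32×10^-6
Swamee-Jain: f = 0.01269

Re ≈ 6.22×10^5; turbulent; f ≈ 0.0127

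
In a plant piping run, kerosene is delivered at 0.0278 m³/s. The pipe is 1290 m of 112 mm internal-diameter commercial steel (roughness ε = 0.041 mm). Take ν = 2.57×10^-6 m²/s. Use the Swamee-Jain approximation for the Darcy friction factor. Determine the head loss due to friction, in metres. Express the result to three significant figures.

V = 4Q/(πD²) = 4·0.0278/(π·0.112²) = 2.822 m/s
Re = VD/ν = 2.822·0.112/2.57×10^-6 = 1.23×10^5 → turbulent
ε/D = 0.041/112 = 3.66×10^-4
Swamee-Jain: f = 0.01926
h_f = f(L/D)V²/(2g) = 0.01926·(1290/0.112)·2.822²/(2·9.81) = 90.03 m

h_f ≈ 90.0 m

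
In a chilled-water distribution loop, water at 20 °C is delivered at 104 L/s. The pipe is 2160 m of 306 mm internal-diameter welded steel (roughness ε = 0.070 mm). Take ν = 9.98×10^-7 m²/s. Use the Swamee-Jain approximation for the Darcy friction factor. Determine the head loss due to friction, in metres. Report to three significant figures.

h_f ≈ 11.5 m

V = 4Q/(πD²) = 4·0.104/(π·0.306²) = 1.414 m/s
Re = VD/ν = 1.414·0.306/9.98×10^-7 = 4.34×10^5 → turbulent
ε/D = 0.070/306 = 2.29×10^-4
Swamee-Jain: f = 0.01596
h_f = f(L/D)V²/(2g) = 0.01596·(2160/0.306)·1.414²/(2·9.81) = 11.49 m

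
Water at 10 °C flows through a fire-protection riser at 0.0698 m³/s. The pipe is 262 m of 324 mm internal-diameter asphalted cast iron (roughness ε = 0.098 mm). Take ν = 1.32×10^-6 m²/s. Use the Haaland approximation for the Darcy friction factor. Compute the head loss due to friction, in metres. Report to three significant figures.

h_f ≈ 0.515 m

V = 4Q/(πD²) = 4·0.0698/(π·0.324²) = 0.8466 m/s
Re = VD/ν = 0.8466·0.324/1.32×10^-6 = 2.08×10^5 → turbulent
ε/D = 0.098/324 = 3.02×10^-4
Haaland: f = 0.01745
h_f = f(L/D)V²/(2g) = 0.01745·(262/0.324)·0.8466²/(2·9.81) = 0.5154 m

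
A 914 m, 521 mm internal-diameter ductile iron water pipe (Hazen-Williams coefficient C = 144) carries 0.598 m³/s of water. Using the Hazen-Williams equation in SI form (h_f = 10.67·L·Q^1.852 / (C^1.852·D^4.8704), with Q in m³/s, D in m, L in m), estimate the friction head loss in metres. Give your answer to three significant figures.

h_f ≈ 9.07 m

h_f = 10.67·914·0.598^1.852 / (144^1.852·0.521^4.8704) = 9.065 m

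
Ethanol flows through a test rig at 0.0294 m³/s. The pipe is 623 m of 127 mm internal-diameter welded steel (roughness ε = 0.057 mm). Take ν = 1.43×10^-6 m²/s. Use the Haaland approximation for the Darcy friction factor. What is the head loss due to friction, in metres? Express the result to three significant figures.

V = 4Q/(πD²) = 4·0.0294/(π·0.127²) = 2.321 m/s
Re = VD/ν = 2.321·0.127/1.43×10^-6 = 2.06×10^5 → turbulent
ε/D = 0.057/127 = 4.49×10^-4
Haaland: f = 0.01831
h_f = f(L/D)V²/(2g) = 0.01831·(623/0.127)·2.321²/(2·9.81) = 24.66 m

h_f ≈ 24.7 m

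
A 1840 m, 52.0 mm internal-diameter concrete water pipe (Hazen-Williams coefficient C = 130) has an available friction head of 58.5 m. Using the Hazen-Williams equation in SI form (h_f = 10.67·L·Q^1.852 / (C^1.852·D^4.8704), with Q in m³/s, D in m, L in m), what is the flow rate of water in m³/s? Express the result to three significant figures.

Rearranging: Q = [h_f·C^1.852·D^4.8704 / (10.67·L)]^(1/1.852)
Q = [58.5·130^1.852·0.0520^4.8704 / (10.67·1840)]^0.540 = 0.002363 m³/s

Q ≈ 0.00236 m³/s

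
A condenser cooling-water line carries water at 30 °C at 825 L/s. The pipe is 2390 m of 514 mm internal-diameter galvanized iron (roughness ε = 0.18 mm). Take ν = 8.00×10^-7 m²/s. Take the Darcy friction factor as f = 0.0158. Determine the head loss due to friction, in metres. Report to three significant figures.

h_f ≈ 59.2 m

V = 4Q/(πD²) = 4·0.825/(π·0.514²) = 3.976 m/s
h_f = f(L/D)V²/(2g) = 0.01580·(2390/0.514)·3.976²/(2·9.81) = 59.19 m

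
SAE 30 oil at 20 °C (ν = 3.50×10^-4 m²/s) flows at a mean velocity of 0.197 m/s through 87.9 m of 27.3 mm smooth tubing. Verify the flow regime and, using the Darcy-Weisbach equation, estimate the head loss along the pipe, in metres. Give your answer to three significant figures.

Re = VD/ν = 0.197·0.02730/3.50×10^-4 = 15.4 → laminar (Re < 2300)
f = 64/Re = 4.165
h_f = f(L/D)V²/(2g) = 4.165·(87.9/0.02730)·0.197²/(2·9.81) = 26.53 m

h_f ≈ 26.5 m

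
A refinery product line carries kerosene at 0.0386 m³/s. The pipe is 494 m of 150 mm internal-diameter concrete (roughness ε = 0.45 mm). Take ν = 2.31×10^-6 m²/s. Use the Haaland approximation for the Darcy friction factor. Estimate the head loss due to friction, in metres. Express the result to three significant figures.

h_f ≈ 21.7 m

V = 4Q/(πD²) = 4·0.0386/(π·0.150²) = 2.184 m/s
Re = VD/ν = 2.184·0.150/2.31×10^-6 = 1.42×10^5 → turbulent
ε/D = 0.45/150 = 0.00300
Haaland: f = 0.02706
h_f = f(L/D)V²/(2g) = 0.02706·(494/0.150)·2.184²/(2·9.81) = 21.67 m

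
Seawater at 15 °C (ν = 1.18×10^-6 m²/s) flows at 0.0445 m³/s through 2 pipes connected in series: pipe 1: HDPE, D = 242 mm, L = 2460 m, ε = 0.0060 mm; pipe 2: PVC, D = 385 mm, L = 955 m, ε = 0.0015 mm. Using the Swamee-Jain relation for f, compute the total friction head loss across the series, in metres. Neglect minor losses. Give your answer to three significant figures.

Pipe 1: V = 0.9675 m/s, Re = 1.98×10^5, ε/D = 2.48×10^-5, f = 0.01578, h_1 = f(L/D)V²/2g = 7.653 m
Pipe 2: V = 0.3823 m/s, Re = 1.25×10^5, ε/D = 3.90×10^-6, f = 0.01709, h_2 = f(L/D)V²/2g = 0.3158 m
Series → Q common, losses add: H = Σh = 7.969 m

H ≈ 7.97 m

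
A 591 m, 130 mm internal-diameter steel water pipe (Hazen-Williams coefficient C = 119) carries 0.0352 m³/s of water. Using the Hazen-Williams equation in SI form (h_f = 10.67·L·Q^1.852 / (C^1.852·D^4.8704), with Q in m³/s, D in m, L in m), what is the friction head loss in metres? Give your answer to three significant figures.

h_f ≈ 38.0 m

h_f = 10.67·591·0.0352^1.852 / (119^1.852·0.130^4.8704) = 37.97 m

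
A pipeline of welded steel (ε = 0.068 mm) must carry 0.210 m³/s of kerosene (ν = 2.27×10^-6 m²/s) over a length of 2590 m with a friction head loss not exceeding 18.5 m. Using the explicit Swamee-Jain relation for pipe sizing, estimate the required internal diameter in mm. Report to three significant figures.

Swamee-Jain (Type III): D = 0.66·[ε^1.25·(LQ²/(gh_f))^4.75 + ν·Q^9.4·(L/(gh_f))^5.2]^0.04
LQ²/(gh_f) = 0.6294; L/(gh_f) = 14.27
Term 1 = ε^1.25·(…)^4.75 = 6.85×10^-7; Term 2 = ν·Q^9.4·(…)^5.2 = 9.73×10^-7
D = 0.66·(6.85×10^-7 + 9.73×10^-7)^0.04 = 0.3875 m = 388 mm
Check: V = 1.78 m/s, Re = 3.04×10^5, f = 0.01608, h_f = 17.4 m ≈ 18.5 m ✓

D ≈ 388 mm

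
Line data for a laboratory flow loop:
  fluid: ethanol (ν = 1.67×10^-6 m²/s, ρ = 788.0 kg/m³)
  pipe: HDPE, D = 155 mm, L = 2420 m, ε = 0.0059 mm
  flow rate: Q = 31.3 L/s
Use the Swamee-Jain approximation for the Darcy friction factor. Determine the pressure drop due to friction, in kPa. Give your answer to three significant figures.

V = 4Q/(πD²) = 4·0.0313/(π·0.155²) = 1.659 m/s
Re = VD/ν = 1.659·0.155/1.67×10^-6 = 1.54×10^5 → turbulent
ε/D = 0.0059/155 = 3.81×10^-5
Swamee-Jain: f = 0.01665
h_f = f(L/D)V²/(2g) = 0.01665·(2420/0.155)·1.659²/(2·9.81) = 36.46 m
Δp = ρg·h_f = 788.0·9.81·36.46 = 281.8 kPa

Δp ≈ 282 kPa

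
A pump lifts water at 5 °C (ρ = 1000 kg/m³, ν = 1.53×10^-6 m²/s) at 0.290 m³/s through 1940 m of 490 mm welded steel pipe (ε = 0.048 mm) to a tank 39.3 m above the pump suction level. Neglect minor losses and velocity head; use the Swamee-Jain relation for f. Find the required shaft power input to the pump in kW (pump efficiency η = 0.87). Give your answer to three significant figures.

V = 4Q/(πD²) = 1.538 m/s; Re = 4.93×10^5; ε/D = 9.80×10^-5; f = 0.01447
h_f = f(L/D)V²/2g = 6.905 m
Total head H = z + h_f = 39.3 + 6.905 = 46.21 m
P_hyd = ρgQH = 1000·9.81·0.290·46.21 = 131.4 kW
P_shaft = P_hyd/η = 131.4/0.87 = 151.1 kW

P_shaft ≈ 151 kW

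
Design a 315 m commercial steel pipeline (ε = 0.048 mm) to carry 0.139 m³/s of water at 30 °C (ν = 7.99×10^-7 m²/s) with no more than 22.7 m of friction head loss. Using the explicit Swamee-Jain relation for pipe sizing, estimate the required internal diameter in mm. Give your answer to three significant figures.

D ≈ 205 mm

Swamee-Jain (Type III): D = 0.66·[ε^1.25·(LQ²/(gh_f))^4.75 + ν·Q^9.4·(L/(gh_f))^5.2]^0.04
LQ²/(gh_f) = 0.02733; L/(gh_f) = 1.415
Term 1 = ε^1.25·(…)^4.75 = 1.50×10^-13; Term 2 = ν·Q^9.4·(…)^5.2 = 4.27×10^-14
D = 0.66·(1.50×10^-13 + 4.27×10^-14)^0.04 = 0.2046 m = 205 mm
Check: V = 4.23 m/s, Re = 1.08×10^6, f = 0.01508, h_f = 21.1 m ≈ 22.7 m ✓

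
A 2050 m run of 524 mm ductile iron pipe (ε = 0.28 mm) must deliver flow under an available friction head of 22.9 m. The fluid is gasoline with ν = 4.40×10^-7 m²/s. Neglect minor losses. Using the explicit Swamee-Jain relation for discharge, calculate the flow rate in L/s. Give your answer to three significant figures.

Q ≈ 559 L/s

Swamee-Jain (Type II): Q = -0.965·√(gD⁵h_f/L)·ln[ε/(3.7D) + √(3.17ν²L/(gD³h_f))]
√(gD⁵h_f/L) = √(9.81·0.524⁵·22.9/2050) = 0.06580
ε/(3.7D) = 1.44×10^-4; √(3.17ν²L/(gD³h_f)) = 6.24×10^-6
Q = -0.965·0.06580·ln(1.507×10^-4) = 0.5588 m³/s
Check: V = 2.59 m/s, Re = 3.09×10^6, f = 0.01717, h_f = 23.0 m ≈ 22.9 m ✓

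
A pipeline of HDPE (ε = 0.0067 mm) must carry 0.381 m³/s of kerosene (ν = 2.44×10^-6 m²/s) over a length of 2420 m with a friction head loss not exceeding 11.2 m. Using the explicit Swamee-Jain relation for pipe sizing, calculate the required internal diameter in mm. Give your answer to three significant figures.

Swamee-Jain (Type III): D = 0.66·[ε^1.25·(LQ²/(gh_f))^4.75 + ν·Q^9.4·(L/(gh_f))^5.2]^0.04
LQ²/(gh_f) = 3.197; L/(gh_f) = 22.03
Term 1 = ε^1.25·(…)^4.75 = 8.52×10^-5; Term 2 = ν·Q^9.4·(…)^5.2 = 0.00270
D = 0.66·(8.52×10^-5 + 0.00270)^0.04 = 0.5216 m = 522 mm
Check: V = 1.78 m/s, Re = 3.81×10^5, f = 0.01392, h_f = 10.5 m ≈ 11.2 m ✓

D ≈ 522 mm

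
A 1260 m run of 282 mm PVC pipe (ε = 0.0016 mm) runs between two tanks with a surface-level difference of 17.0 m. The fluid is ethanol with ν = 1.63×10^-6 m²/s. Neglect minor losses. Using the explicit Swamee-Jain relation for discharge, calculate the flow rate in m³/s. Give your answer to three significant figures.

Q ≈ 0.145 m³/s

Swamee-Jain (Type II): Q = -0.965·√(gD⁵h_f/L)·ln[ε/(3.7D) + √(3.17ν²L/(gD³h_f))]
√(gD⁵h_f/L) = √(9.81·0.282⁵·17.0/1260) = 0.01536
ε/(3.7D) = 1.53×10^-6; √(3.17ν²L/(gD³h_f)) = 5.33×10^-5
Q = -0.965·0.01536·ln(5.480×10^-5) = 0.1455 m³/s
Check: V = 2.33 m/s, Re = 4.03×10^5, f = 0.01369, h_f = 16.9 m ≈ 17.0 m ✓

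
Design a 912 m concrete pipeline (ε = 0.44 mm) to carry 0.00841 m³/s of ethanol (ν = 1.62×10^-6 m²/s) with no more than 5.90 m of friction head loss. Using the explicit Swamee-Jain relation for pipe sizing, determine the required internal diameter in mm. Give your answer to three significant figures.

D ≈ 124 mm

Swamee-Jain (Type III): D = 0.66·[ε^1.25·(LQ²/(gh_f))^4.75 + ν·Q^9.4·(L/(gh_f))^5.2]^0.04
LQ²/(gh_f) = 0.001114; L/(gh_f) = 15.76
Term 1 = ε^1.25·(…)^4.75 = 6.00×10^-19; Term 2 = ν·Q^9.4·(…)^5.2 = 8.50×10^-20
D = 0.66·(6.00×10^-19 + 8.50×10^-20)^0.04 = 0.1239 m = 124 mm
Check: V = 0.698 m/s, Re = 5.34×10^4, f = 0.02987, h_f = 5.46 m ≈ 5.90 m ✓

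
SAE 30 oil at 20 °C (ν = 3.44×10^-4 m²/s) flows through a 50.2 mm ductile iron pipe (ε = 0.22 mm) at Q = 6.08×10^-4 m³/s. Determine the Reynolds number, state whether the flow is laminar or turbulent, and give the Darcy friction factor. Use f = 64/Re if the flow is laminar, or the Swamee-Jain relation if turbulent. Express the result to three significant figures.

Re ≈ 44.8; laminar; f = 64/Re ≈ 1.43

V = 4Q/(πD²) = 0.3072 m/s
Re = VD/ν = 0.3072·0.0502/3.44×10^-4 = 44.8
Re < 2300 → laminar → f = 64/Re = 1.428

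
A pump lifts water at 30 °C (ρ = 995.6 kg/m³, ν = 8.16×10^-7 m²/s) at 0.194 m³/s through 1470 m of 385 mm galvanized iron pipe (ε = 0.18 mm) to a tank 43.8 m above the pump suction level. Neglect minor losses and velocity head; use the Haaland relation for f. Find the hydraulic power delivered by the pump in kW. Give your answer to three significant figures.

P_hyd ≈ 100 kW

V = 4Q/(πD²) = 1.666 m/s; Re = 7.86×10^5; ε/D = 4.68×10^-4; f = 0.01706
h_f = f(L/D)V²/2g = 9.222 m
Total head H = z + h_f = 43.8 + 9.222 = 53.02 m
P_hyd = ρgQH = 995.6·9.81·0.194·53.02 = 100.5 kW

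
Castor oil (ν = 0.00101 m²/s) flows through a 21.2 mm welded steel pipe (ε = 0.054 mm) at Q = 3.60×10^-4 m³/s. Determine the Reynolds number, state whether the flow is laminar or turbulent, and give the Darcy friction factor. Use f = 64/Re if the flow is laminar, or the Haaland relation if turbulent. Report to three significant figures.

Re ≈ 21.4; laminar; f = 64/Re ≈ 2.99

V = 4Q/(πD²) = 1.020 m/s
Re = VD/ν = 1.020·0.0212/0.00101 = 21.4
Re < 2300 → laminar → f = 64/Re = 2.990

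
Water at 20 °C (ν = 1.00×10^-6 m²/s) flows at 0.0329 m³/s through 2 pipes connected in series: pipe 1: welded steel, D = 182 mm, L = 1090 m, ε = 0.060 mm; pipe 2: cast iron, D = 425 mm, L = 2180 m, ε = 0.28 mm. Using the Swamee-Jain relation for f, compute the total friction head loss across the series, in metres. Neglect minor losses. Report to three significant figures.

H ≈ 8.94 m

Pipe 1: V = 1.265 m/s, Re = 2.30×10^5, ε/D = 3.30×10^-4, f = 0.01771, h_1 = f(L/D)V²/2g = 8.645 m
Pipe 2: V = 0.2319 m/s, Re = 9.86×10^4, ε/D = 6.59×10^-4, f = 0.02111, h_2 = f(L/D)V²/2g = 0.2968 m
Series → Q common, losses add: H = Σh = 8.941 m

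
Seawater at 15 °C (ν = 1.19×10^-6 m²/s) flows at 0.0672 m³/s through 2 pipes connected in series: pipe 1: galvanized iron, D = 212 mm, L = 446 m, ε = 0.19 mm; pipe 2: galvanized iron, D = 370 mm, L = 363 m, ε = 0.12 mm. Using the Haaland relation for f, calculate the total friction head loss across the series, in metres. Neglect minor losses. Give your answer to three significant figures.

H ≈ 8.11 m

Pipe 1: V = 1.904 m/s, Re = 3.39×10^5, ε/D = 8.96×10^-4, f = 0.01998, h_1 = f(L/D)V²/2g = 7.763 m
Pipe 2: V = 0.6250 m/s, Re = 1.94×10^5, ε/D = 3.24×10^-4, f = 0.01771, h_2 = f(L/D)V²/2g = 0.3459 m
Series → Q common, losses add: H = Σh = 8.109 m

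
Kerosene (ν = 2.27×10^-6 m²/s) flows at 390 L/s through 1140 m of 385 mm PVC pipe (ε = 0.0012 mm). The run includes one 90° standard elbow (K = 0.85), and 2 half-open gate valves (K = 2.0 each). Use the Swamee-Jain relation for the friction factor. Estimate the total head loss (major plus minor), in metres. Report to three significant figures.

H_L ≈ 24.5 m

V = 4Q/(πD²) = 3.350 m/s; V²/2g = 0.5720 m
Re = 5.68×10^5, ε/D = 3.12×10^-6 → f = 0.01285 (Swamee-Jain)
Major: h_f = f(L/D)·V²/2g = 0.01285·2961·0.5720 = 21.77 m
Minor: ΣK = 4.85; h_m = ΣK·V²/2g = 2.774 m
Total H_L = 21.77 + 2.774 = 24.54 m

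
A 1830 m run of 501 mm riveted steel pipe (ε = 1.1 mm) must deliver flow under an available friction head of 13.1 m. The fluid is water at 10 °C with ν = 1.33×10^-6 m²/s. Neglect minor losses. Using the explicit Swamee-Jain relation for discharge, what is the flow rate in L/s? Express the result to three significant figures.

Q ≈ 336 L/s

Swamee-Jain (Type II): Q = -0.965·√(gD⁵h_f/L)·ln[ε/(3.7D) + √(3.17ν²L/(gD³h_f))]
√(gD⁵h_f/L) = √(9.81·0.501⁵·13.1/1830) = 0.04708
ε/(3.7D) = 5.93×10^-4; √(3.17ν²L/(gD³h_f)) = 2.52×10^-5
Q = -0.965·0.04708·ln(6.186×10^-4) = 0.3357 m³/s
Check: V = 1.70 m/s, Re = 6.41×10^5, f = 0.02438, h_f = 13.2 m ≈ 13.1 m ✓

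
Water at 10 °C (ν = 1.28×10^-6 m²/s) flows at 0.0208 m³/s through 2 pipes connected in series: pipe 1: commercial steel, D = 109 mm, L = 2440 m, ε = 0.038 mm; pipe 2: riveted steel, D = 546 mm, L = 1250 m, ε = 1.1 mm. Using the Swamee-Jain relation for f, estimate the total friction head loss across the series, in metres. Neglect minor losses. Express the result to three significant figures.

H ≈ 103 m

Pipe 1: V = 2.229 m/s, Re = 1.90×10^5, ε/D = 3.49×10^-4, f = 0.01819, h_1 = f(L/D)V²/2g = 103.1 m
Pipe 2: V = 0.08884 m/s, Re = 3.79×10^4, ε/D = 0.00201, f = 0.02761, h_2 = f(L/D)V²/2g = 0.02542 m
Series → Q common, losses add: H = Σh = 103.1 m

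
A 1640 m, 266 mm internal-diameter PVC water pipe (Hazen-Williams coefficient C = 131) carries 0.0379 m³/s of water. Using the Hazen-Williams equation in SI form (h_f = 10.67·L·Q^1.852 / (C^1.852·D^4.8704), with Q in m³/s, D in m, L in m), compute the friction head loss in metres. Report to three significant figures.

h_f = 10.67·1640·0.0379^1.852 / (131^1.852·0.266^4.8704) = 3.094 m

h_f ≈ 3.09 m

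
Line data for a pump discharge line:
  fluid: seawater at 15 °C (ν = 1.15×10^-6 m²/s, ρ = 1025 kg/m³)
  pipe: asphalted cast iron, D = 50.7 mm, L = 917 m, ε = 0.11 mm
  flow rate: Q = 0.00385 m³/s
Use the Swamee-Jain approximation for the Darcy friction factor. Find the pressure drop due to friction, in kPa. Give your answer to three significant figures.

Δp ≈ 878 kPa

V = 4Q/(πD²) = 4·0.00385/(π·0.0507²) = 1.907 m/s
Re = VD/ν = 1.907·0.0507/1.15×10^-6 = 8.41×10^4 → turbulent
ε/D = 0.11/50.7 = 0.00217
Swamee-Jain: f = 0.02605
h_f = f(L/D)V²/(2g) = 0.02605·(917/0.0507)·1.907²/(2·9.81) = 87.34 m
Δp = ρg·h_f = 1025·9.81·87.34 = 878.3 kPa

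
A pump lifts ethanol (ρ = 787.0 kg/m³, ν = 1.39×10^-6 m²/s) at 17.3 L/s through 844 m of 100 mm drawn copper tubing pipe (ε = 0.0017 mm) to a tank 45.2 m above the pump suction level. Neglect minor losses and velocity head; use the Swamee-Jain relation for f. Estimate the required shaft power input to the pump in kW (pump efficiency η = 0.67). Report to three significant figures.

P_shaft ≈ 15.8 kW

V = 4Q/(πD²) = 2.203 m/s; Re = 1.58×10^5; ε/D = 1.70×10^-5; f = 0.01640
h_f = f(L/D)V²/2g = 34.22 m
Total head H = z + h_f = 45.2 + 34.22 = 79.42 m
P_hyd = ρgQH = 787.0·9.81·0.0173·79.42 = 10.61 kW
P_shaft = P_hyd/η = 10.61/0.67 = 15.83 kW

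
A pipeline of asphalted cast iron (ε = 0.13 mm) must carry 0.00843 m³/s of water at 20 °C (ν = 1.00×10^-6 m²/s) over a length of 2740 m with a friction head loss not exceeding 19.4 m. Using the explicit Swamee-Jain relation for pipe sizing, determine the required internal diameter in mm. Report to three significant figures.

Swamee-Jain (Type III): D = 0.66·[ε^1.25·(LQ²/(gh_f))^4.75 + ν·Q^9.4·(L/(gh_f))^5.2]^0.04
LQ²/(gh_f) = 0.001023; L/(gh_f) = 14.40
Term 1 = ε^1.25·(…)^4.75 = 8.70×10^-20; Term 2 = ν·Q^9.4·(…)^5.2 = 3.36×10^-20
D = 0.66·(8.70×10^-20 + 3.36×10^-20)^0.04 = 0.1156 m = 116 mm
Check: V = 0.804 m/s, Re = 9.29×10^4, f = 0.02292, h_f = 17.9 m ≈ 19.4 m ✓

D ≈ 116 mm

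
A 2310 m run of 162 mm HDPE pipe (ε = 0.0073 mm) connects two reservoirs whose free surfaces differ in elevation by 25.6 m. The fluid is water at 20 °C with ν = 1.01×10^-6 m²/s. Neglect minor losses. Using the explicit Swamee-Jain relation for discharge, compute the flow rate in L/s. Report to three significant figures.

Q ≈ 31.1 L/s

Swamee-Jain (Type II): Q = -0.965·√(gD⁵h_f/L)·ln[ε/(3.7D) + √(3.17ν²L/(gD³h_f))]
√(gD⁵h_f/L) = √(9.81·0.162⁵·25.6/2310) = 0.003483
ε/(3.7D) = 1.22×10^-5; √(3.17ν²L/(gD³h_f)) = 8.36×10^-5
Q = -0.965·0.003483·ln(9.582×10^-5) = 0.03110 m³/s
Check: V = 1.51 m/s, Re = 2.42×10^5, f = 0.01542, h_f = 25.5 m ≈ 25.6 m ✓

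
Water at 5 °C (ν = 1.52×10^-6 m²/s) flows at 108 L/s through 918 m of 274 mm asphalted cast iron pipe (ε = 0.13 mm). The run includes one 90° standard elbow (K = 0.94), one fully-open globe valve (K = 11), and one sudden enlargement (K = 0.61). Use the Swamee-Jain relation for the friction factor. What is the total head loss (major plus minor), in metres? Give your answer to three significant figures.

H_L ≈ 12.5 m

V = 4Q/(πD²) = 1.832 m/s; V²/2g = 0.1710 m
Re = 3.30×10^5, ε/D = 4.74×10^-4 → f = 0.01806 (Swamee-Jain)
Major: h_f = f(L/D)·V²/2g = 0.01806·3350·0.1710 = 10.34 m
Minor: ΣK = 12.6; h_m = ΣK·V²/2g = 2.146 m
Total H_L = 10.34 + 2.146 = 12.49 m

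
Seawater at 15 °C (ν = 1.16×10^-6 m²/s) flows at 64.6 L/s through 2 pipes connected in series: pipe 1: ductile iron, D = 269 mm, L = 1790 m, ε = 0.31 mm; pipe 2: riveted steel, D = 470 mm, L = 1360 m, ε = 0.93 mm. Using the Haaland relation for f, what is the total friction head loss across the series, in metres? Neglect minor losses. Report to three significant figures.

Pipe 1: V = 1.137 m/s, Re = 2.64×10^5, ε/D = 0.00115, f = 0.02124, h_1 = f(L/D)V²/2g = 9.309 m
Pipe 2: V = 0.3723 m/s, Re = 1.51×10^5, ε/D = 0.00198, f = 0.02444, h_2 = f(L/D)V²/2g = 0.4996 m
Series → Q common, losses add: H = Σh = 9.809 m

H ≈ 9.81 m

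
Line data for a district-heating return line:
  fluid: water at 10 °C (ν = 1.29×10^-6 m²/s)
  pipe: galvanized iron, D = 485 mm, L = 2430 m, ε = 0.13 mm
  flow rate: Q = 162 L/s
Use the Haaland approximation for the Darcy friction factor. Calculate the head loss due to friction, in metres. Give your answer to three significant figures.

h_f ≈ 3.23 m

V = 4Q/(πD²) = 4·0.162/(π·0.485²) = 0.8769 m/s
Re = VD/ν = 0.8769·0.485/1.29×10^-6 = 3.30×10^5 → turbulent
ε/D = 0.13/485 = 2.68×10^-4
Haaland: f = 0.01643
h_f = f(L/D)V²/(2g) = 0.01643·(2430/0.485)·0.8769²/(2·9.81) = 3.226 m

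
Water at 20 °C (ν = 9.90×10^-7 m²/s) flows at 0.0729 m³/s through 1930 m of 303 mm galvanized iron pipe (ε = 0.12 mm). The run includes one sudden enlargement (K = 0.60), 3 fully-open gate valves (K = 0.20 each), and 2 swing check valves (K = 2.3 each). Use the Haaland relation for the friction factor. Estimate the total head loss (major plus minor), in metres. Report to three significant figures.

V = 4Q/(πD²) = 1.011 m/s; V²/2g = 0.05210 m
Re = 3.09×10^5, ε/D = 3.96×10^-4 → f = 0.01740 (Haaland)
Major: h_f = f(L/D)·V²/2g = 0.01740·6370·0.05210 = 5.774 m
Minor: ΣK = 5.80; h_m = ΣK·V²/2g = 0.3022 m
Total H_L = 5.774 + 0.3022 = 6.077 m

H_L ≈ 6.08 m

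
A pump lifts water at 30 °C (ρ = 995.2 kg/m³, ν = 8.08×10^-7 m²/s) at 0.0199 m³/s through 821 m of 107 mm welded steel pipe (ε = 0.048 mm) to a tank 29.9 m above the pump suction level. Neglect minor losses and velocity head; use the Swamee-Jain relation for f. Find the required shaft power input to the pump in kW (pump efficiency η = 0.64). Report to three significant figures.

P_shaft ≈ 19.6 kW

V = 4Q/(πD²) = 2.213 m/s; Re = 2.93×10^5; ε/D = 4.49×10^-4; f = 0.01806
h_f = f(L/D)V²/2g = 34.59 m
Total head H = z + h_f = 29.9 + 34.59 = 64.49 m
P_hyd = ρgQH = 995.2·9.81·0.0199·64.49 = 12.53 kW
P_shaft = P_hyd/η = 12.53/0.64 = 19.58 kW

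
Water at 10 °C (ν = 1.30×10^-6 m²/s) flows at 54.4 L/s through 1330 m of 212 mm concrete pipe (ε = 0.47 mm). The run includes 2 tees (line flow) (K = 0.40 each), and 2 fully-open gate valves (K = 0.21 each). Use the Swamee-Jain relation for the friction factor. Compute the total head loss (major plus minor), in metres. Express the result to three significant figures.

V = 4Q/(πD²) = 1.541 m/s; V²/2g = 0.1211 m
Re = 2.51×10^5, ε/D = 0.00222 → f = 0.02490 (Swamee-Jain)
Major: h_f = f(L/D)·V²/2g = 0.02490·6274·0.1211 = 18.91 m
Minor: ΣK = 1.22; h_m = ΣK·V²/2g = 0.1477 m
Total H_L = 18.91 + 0.1477 = 19.06 m

H_L ≈ 19.1 m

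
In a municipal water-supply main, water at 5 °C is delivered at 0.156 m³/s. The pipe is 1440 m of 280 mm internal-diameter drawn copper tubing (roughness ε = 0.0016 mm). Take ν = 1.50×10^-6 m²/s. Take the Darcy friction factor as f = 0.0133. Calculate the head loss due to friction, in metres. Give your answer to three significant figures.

V = 4Q/(πD²) = 4·0.156/(π·0.280²) = 2.533 m/s
h_f = f(L/D)V²/(2g) = 0.01330·(1440/0.280)·2.533²/(2·9.81) = 22.38 m

h_f ≈ 22.4 m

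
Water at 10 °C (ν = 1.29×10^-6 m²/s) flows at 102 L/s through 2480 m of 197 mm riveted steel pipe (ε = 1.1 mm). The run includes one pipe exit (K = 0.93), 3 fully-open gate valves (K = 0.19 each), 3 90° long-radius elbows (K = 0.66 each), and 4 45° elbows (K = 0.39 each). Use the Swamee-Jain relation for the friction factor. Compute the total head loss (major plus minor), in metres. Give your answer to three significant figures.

V = 4Q/(πD²) = 3.346 m/s; V²/2g = 0.5708 m
Re = 5.11×10^5, ε/D = 0.00558 → f = 0.03167 (Swamee-Jain)
Major: h_f = f(L/D)·V²/2g = 0.03167·12589·0.5708 = 227.6 m
Minor: ΣK = 5.04; h_m = ΣK·V²/2g = 2.877 m
Total H_L = 227.6 + 2.877 = 230.5 m

H_L ≈ 230 m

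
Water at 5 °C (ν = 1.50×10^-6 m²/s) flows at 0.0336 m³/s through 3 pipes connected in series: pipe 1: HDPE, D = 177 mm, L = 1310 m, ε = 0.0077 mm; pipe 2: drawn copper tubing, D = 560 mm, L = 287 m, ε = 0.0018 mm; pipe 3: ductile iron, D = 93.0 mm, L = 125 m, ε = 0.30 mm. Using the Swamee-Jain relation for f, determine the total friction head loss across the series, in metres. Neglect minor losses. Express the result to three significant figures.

H ≈ 57.4 m

Pipe 1: V = 1.366 m/s, Re = 1.61×10^5, ε/D = 4.35×10^-5, f = 0.01655, h_1 = f(L/D)V²/2g = 11.64 m
Pipe 2: V = 0.1364 m/s, Re = 5.09×10^4, ε/D = 3.21×10^-6, f = 0.02069, h_2 = f(L/D)V²/2g = 0.01006 m
Pipe 3: V = 4.946 m/s, Re = 3.07×10^5, ε/D = 0.00323, f = 0.02727, h_3 = f(L/D)V²/2g = 45.71 m
Series → Q common, losses add: H = Σh = 57.36 m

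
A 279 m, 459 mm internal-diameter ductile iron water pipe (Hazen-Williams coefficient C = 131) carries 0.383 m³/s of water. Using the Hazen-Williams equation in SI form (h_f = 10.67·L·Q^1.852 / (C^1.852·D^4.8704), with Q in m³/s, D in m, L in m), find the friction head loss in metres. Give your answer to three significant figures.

h_f ≈ 2.68 m

h_f = 10.67·279·0.383^1.852 / (131^1.852·0.459^4.8704) = 2.678 m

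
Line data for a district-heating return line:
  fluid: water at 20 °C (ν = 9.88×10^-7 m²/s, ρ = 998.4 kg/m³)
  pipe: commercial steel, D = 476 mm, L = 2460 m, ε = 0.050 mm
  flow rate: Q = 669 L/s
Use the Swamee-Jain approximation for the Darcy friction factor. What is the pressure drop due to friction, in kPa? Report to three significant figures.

Δp ≈ 475 kPa

V = 4Q/(πD²) = 4·0.669/(π·0.476²) = 3.759 m/s
Re = VD/ν = 3.759·0.476/9.88×10^-7 = 1.81×10^6 → turbulent
ε/D = 0.050/476 = 1.05×10^-4
Swamee-Jain: f = 0.01304
h_f = f(L/D)V²/(2g) = 0.01304·(2460/0.476)·3.759²/(2·9.81) = 48.53 m
Δp = ρg·h_f = 998.4·9.81·48.53 = 475.4 kPa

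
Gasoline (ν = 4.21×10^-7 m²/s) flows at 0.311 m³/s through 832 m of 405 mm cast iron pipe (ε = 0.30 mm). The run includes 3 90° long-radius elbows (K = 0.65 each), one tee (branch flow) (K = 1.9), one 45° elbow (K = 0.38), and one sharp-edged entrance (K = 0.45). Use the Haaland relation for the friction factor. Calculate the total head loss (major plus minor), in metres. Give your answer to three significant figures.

V = 4Q/(πD²) = 2.414 m/s; V²/2g = 0.2970 m
Re = 2.32×10^6, ε/D = 7.41×10^-4 → f = 0.01846 (Haaland)
Major: h_f = f(L/D)·V²/2g = 0.01846·2054·0.2970 = 11.26 m
Minor: ΣK = 4.68; h_m = ΣK·V²/2g = 1.390 m
Total H_L = 11.26 + 1.390 = 12.65 m

H_L ≈ 12.7 m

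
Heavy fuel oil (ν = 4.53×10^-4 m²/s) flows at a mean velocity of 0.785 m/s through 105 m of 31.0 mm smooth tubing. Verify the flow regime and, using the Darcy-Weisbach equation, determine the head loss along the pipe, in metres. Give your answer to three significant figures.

Re = VD/ν = 0.785·0.03100/4.53×10^-4 = 53.7 → laminar (Re < 2300)
f = 64/Re = 1.191
h_f = f(L/D)V²/(2g) = 1.191·(105/0.03100)·0.785²/(2·9.81) = 126.7 m

h_f ≈ 127 m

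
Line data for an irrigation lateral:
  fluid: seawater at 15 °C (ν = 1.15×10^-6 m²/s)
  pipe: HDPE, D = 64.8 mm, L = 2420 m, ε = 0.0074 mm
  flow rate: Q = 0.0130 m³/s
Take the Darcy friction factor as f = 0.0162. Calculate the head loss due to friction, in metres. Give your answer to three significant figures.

h_f ≈ 479 m

V = 4Q/(πD²) = 4·0.0130/(π·0.0648²) = 3.942 m/s
h_f = f(L/D)V²/(2g) = 0.01620·(2420/0.0648)·3.942²/(2·9.81) = 479.1 m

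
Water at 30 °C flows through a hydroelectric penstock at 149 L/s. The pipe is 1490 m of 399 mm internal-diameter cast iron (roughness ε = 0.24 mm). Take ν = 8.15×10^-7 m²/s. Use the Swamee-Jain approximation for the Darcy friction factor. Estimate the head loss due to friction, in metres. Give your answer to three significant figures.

h_f ≈ 4.94 m

V = 4Q/(πD²) = 4·0.149/(π·0.399²) = 1.192 m/s
Re = VD/ν = 1.192·0.399/8.15×10^-7 = 5.83×10^5 → turbulent
ε/D = 0.24/399 = 6.02×10^-4
Swamee-Jain: f = 0.01826
h_f = f(L/D)V²/(2g) = 0.01826·(1490/0.399)·1.192²/(2·9.81) = 4.937 m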